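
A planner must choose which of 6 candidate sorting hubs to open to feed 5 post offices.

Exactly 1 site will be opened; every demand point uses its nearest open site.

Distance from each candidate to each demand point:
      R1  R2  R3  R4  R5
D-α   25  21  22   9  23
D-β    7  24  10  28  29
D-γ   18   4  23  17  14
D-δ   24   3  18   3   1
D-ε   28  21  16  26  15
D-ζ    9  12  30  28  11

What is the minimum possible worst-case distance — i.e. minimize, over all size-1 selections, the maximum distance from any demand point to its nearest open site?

23

Open {D-γ}.
  Farthest demand point is R3 at distance 23 (to D-γ); all others are ≤ 23.
With {D-δ} the worst case is 24.
With {D-α} the worst case is 25.
No size-1 selection achieves below 23.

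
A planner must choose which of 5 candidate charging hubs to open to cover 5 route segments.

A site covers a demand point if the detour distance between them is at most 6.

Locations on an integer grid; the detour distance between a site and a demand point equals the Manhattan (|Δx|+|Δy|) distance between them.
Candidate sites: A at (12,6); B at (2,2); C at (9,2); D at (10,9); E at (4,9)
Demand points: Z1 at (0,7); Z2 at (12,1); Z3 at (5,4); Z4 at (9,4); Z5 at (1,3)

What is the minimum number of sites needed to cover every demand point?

Coverage sets (demand points within 6 of each site):
  A: {Z2, Z4}
  B: {Z3, Z5}
  C: {Z2, Z3, Z4}
  D: {Z4}
  E: {Z1, Z3}
No 2 sites suffice: every size-2 union leaves at least one demand point uncovered.
But {A, B, E} covers everything, so the minimum is 3.

3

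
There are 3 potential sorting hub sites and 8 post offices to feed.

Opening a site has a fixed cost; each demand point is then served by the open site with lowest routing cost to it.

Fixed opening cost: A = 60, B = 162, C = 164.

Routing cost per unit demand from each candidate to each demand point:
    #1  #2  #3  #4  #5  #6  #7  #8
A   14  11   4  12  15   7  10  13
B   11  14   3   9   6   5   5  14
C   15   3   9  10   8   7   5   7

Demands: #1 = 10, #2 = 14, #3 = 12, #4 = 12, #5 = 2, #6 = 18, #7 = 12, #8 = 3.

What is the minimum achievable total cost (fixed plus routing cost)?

797

Open {A, C}: assign each demand point to its cheapest open site.
  #1→A 10×14=140, #2→C 14×3=42, #3→A 12×4=48, #4→C 12×10=120, #5→C 2×8=16, #6→A 18×7=126, #7→C 12×5=60, #8→C 3×7=21
  routing cost 573, fixed 224 → total 797.
Compare {B, C}: routing cost 479 + fixed 326 = 805.
Compare {C}: routing cost 643 + fixed 164 = 807.
Compare {B}: routing cost 654 + fixed 162 = 816.
All other subsets cost ≥ 805. Minimum total cost: 797.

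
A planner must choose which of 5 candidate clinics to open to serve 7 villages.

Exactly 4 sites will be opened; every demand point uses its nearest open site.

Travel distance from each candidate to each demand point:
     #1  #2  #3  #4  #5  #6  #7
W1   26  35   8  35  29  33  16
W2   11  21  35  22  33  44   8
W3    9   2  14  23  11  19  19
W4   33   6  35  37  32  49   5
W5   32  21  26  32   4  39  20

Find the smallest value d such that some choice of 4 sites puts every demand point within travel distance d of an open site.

22

Open {W1, W2, W3, W4}.
  Farthest demand point is #4 at travel distance 22 (to W2); all others are ≤ 22.
With {W1, W2, W3, W5} the worst case is 22.
With {W2, W3, W4, W5} the worst case is 22.
No size-4 selection achieves below 22.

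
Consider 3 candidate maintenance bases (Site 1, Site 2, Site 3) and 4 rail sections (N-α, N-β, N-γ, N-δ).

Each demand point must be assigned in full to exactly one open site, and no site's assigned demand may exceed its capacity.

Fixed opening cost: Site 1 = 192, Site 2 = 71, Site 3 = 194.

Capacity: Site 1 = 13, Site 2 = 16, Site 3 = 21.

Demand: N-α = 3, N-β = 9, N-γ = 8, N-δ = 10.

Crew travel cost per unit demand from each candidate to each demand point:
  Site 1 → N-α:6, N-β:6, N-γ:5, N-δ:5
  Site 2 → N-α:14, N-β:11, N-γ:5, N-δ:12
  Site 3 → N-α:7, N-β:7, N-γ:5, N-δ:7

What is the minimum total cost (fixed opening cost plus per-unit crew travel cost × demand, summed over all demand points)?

480

Open {Site 2, Site 3}; cheapest assignment that respects the capacities:
  Site 2 (cap 16, load 11): N-α, N-γ — cost 3×14 + 8×5 = 82
  Site 3 (cap 21, load 19): N-β, N-δ — cost 9×7 + 10×7 = 133
  Shipping 215, fixed 265 → total 480.
  Any other capacity-feasible assignment to {Site 2, Site 3} ships for at least 215.
Compare {Site 1, Site 3}: its best feasible assignment gives total 557.
Compare {Site 1, Site 2, Site 3}: its best feasible assignment gives total 628.
Every other set of open sites that can feasibly serve all demand totals ≥ 557 even under its best assignment. Minimum: 480.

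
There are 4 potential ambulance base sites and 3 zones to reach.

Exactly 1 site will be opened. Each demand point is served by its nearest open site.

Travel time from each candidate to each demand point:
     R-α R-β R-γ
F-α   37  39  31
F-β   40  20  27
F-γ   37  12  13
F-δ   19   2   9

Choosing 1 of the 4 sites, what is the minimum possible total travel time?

Open {F-δ}.
  R-α→F-δ 19, R-β→F-δ 2, R-γ→F-δ 9  ⇒ total 30.
Compare {F-γ}: total 62.
Compare {F-β}: total 87.
No size-1 selection does better; minimum is 30.

30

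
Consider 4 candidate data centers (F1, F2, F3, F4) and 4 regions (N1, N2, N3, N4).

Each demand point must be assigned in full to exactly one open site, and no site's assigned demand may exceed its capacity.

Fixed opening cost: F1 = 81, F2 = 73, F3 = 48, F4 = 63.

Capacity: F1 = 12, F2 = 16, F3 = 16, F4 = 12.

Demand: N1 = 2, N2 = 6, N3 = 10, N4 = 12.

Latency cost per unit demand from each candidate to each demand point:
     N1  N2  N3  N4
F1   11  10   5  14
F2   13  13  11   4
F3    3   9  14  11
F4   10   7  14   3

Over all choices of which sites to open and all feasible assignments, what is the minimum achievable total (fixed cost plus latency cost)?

338

Open {F1, F3, F4}; cheapest assignment that respects the capacities:
  F1 (cap 12, load 10): N3 — cost 10×5 = 50
  F3 (cap 16, load 8): N1, N2 — cost 2×3 + 6×9 = 60
  F4 (cap 12, load 12): N4 — cost 12×3 = 36
  Shipping 146, fixed 192 → total 338.
  Any other capacity-feasible assignment to {F1, F3, F4} ships for at least 146.
Compare {F1, F2, F3}: its best feasible assignment gives total 360.
Compare {F1, F2, F4}: its best feasible assignment gives total 377.
Every other set of open sites that can feasibly serve all demand totals ≥ 360 even under its best assignment. Minimum: 338.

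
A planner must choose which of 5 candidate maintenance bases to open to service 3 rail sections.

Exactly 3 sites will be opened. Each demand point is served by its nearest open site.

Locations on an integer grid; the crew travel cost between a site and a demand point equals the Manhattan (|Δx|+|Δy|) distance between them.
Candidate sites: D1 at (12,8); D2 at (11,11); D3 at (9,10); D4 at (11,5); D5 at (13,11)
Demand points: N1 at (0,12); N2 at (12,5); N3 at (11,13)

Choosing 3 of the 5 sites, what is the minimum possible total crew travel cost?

14

Open {D2, D3, D4}.
  N1→D3 11, N2→D4 1, N3→D2 2  ⇒ total 14.
Compare {D1, D2, D4}: total 15.
Compare {D2, D4, D5}: total 15.
No size-3 selection does better; minimum is 14.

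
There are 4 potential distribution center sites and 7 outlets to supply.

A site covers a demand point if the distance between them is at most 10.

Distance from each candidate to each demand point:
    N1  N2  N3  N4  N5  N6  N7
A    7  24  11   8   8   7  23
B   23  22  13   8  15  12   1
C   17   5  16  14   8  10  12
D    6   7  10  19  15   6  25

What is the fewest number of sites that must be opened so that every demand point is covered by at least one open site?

3

Coverage sets (demand points within 10 of each site):
  A: {N1, N4, N5, N6}
  B: {N4, N7}
  C: {N2, N5, N6}
  D: {N1, N2, N3, N6}
No 2 sites suffice: every size-2 union leaves at least one demand point uncovered.
But {A, B, D} covers everything, so the minimum is 3.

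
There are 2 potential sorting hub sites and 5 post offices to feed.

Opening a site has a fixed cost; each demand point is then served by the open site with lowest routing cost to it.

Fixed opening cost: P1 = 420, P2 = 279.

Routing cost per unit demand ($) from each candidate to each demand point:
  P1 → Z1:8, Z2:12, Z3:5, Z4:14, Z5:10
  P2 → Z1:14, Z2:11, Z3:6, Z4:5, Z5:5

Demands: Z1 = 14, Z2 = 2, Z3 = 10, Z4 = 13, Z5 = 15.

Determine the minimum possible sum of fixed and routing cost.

Open {P2}: assign each demand point to its cheapest open site.
  Z1→P2 14×14=196, Z2→P2 2×11=22, Z3→P2 10×6=60, Z4→P2 13×5=65, Z5→P2 15×5=75
  routing cost 418, fixed 279 → total 697.
Compare {P1}: routing cost 518 + fixed 420 = 938.
Compare {P1, P2}: routing cost 324 + fixed 699 = 1023.

697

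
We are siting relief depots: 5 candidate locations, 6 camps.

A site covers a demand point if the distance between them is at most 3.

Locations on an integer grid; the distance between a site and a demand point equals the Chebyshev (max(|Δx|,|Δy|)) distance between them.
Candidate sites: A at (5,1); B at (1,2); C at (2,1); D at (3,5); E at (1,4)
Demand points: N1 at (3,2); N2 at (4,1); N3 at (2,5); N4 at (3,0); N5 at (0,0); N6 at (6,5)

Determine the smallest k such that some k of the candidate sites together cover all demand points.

Coverage sets (demand points within 3 of each site):
  A: {N1, N2, N4}
  B: {N1, N2, N3, N4, N5}
  C: {N1, N2, N4, N5}
  D: {N1, N3, N6}
  E: {N1, N2, N3}
No single site covers all 6 demand points.
But {B, D} covers everything, so the minimum is 2.

2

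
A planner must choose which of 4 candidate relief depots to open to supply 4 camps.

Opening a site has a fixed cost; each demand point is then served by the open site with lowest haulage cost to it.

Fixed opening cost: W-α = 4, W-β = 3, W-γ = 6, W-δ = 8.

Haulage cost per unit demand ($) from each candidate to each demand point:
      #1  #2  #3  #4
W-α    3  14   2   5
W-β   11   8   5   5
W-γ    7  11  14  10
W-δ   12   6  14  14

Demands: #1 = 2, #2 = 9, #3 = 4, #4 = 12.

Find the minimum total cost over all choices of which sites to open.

140

Open {W-α, W-δ}: assign each demand point to its cheapest open site.
  #1→W-α 2×3=6, #2→W-δ 9×6=54, #3→W-α 4×2=8, #4→W-α 12×5=60
  haulage cost 128, fixed 12 → total 140.
Compare {W-α, W-β, W-δ}: haulage cost 128 + fixed 15 = 143.
Compare {W-α, W-γ, W-δ}: haulage cost 128 + fixed 18 = 146.
Compare {W-α, W-β, W-γ, W-δ}: haulage cost 128 + fixed 21 = 149.
All other subsets cost ≥ 143. Minimum total cost: 140.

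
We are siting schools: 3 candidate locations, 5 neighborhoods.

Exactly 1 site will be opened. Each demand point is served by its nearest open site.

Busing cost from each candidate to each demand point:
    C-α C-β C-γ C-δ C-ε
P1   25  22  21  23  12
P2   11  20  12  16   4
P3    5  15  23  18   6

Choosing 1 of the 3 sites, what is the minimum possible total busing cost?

63

Open {P2}.
  C-α→P2 11, C-β→P2 20, C-γ→P2 12, C-δ→P2 16, C-ε→P2 4  ⇒ total 63.
Compare {P3}: total 67.
Compare {P1}: total 103.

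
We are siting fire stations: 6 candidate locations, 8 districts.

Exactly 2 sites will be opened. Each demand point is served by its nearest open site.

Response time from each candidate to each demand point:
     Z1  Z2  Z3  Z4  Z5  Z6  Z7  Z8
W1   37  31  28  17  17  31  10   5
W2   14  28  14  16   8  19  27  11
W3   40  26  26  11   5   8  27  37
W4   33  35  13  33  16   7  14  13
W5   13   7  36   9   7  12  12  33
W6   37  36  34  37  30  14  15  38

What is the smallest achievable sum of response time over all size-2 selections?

Open {W4, W5}.
  Z1→W5 13, Z2→W5 7, Z3→W4 13, Z4→W5 9, Z5→W5 7, Z6→W4 7, Z7→W5 12, Z8→W4 13  ⇒ total 81.
Compare {W2, W5}: total 85.
Compare {W1, W5}: total 91.
No size-2 selection does better; minimum is 81.

81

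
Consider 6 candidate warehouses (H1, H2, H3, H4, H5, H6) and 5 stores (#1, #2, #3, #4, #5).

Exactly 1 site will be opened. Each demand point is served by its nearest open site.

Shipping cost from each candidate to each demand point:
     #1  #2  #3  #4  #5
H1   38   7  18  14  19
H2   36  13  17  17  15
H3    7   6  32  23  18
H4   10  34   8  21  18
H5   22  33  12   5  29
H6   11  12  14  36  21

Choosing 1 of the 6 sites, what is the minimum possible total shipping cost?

Open {H3}.
  #1→H3 7, #2→H3 6, #3→H3 32, #4→H3 23, #5→H3 18  ⇒ total 86.
Compare {H4}: total 91.
Compare {H6}: total 94.
No size-1 selection does better; minimum is 86.

86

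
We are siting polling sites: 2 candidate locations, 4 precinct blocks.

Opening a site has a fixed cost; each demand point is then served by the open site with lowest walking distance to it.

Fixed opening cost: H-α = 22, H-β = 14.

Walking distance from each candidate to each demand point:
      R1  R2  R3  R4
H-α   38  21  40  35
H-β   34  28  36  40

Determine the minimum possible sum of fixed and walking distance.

152

Open {H-β}: assign each demand point to its cheapest open site.
  R1→H-β 34, R2→H-β 28, R3→H-β 36, R4→H-β 40
  walking distance 138, fixed 14 → total 152.
Compare {H-α}: walking distance 134 + fixed 22 = 156.
Compare {H-α, H-β}: walking distance 126 + fixed 36 = 162.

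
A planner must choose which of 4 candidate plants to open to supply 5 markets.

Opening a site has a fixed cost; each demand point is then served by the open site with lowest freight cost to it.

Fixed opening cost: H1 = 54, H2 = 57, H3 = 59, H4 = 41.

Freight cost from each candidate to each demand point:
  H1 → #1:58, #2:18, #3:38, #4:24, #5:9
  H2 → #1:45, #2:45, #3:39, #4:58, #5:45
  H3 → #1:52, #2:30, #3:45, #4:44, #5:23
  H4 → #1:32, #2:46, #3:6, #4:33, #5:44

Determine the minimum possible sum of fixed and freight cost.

Open {H1, H4}: assign each demand point to its cheapest open site.
  #1→H4 32, #2→H1 18, #3→H4 6, #4→H1 24, #5→H1 9
  freight cost 89, fixed 95 → total 184.
Compare {H1}: freight cost 147 + fixed 54 = 201.
Compare {H4}: freight cost 161 + fixed 41 = 202.
Compare {H3, H4}: freight cost 124 + fixed 100 = 224.
All other subsets cost ≥ 201. Minimum total cost: 184.

184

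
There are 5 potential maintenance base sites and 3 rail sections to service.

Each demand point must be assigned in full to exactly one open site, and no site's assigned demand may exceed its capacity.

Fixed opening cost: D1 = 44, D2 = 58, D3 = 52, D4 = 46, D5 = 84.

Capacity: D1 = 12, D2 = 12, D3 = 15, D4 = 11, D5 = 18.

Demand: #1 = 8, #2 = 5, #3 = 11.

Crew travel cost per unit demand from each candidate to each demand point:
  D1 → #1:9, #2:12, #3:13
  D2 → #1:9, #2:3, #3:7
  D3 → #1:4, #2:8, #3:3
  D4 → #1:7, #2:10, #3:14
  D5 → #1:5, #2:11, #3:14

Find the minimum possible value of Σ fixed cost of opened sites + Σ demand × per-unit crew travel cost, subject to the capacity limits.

Open {D2, D3}; cheapest assignment that respects the capacities:
  D2 (cap 12, load 11): #3 — cost 11×7 = 77
  D3 (cap 15, load 13): #1, #2 — cost 8×4 + 5×8 = 72
  Shipping 149, fixed 110 → total 259.
  Any other capacity-feasible assignment to {D2, D3} ships for at least 149.
Compare {D2, D3, D4}: its best feasible assignment gives total 260.
Compare {D3, D5}: its best feasible assignment gives total 264.
Every other set of open sites that can feasibly serve all demand totals ≥ 260 even under its best assignment. Minimum: 259.

259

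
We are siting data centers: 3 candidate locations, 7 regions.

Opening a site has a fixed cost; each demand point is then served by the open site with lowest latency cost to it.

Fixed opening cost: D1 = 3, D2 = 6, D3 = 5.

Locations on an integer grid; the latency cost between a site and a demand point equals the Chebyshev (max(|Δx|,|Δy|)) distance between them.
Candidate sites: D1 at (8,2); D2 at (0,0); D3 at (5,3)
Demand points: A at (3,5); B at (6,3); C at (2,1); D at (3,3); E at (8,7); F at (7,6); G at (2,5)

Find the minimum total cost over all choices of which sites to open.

23

Open {D3}: assign each demand point to its cheapest open site.
  A→D3 2, B→D3 1, C→D3 3, D→D3 2, E→D3 4, F→D3 3, G→D3 3
  latency cost 18, fixed 5 → total 23.
Compare {D1, D3}: latency cost 18 + fixed 8 = 26.
Compare {D2, D3}: latency cost 17 + fixed 11 = 28.
Compare {D1, D2, D3}: latency cost 17 + fixed 14 = 31.
All other subsets cost ≥ 26. Minimum total cost: 23.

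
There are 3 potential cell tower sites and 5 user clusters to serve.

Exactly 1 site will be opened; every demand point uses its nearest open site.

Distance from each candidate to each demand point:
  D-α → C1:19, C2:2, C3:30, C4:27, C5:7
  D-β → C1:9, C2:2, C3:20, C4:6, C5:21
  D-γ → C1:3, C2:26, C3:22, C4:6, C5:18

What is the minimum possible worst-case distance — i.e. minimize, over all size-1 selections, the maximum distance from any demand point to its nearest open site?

Open {D-β}.
  Farthest demand point is C5 at distance 21 (to D-β); all others are ≤ 21.
With {D-γ} the worst case is 26.
With {D-α} the worst case is 30.
No size-1 selection achieves below 21.

21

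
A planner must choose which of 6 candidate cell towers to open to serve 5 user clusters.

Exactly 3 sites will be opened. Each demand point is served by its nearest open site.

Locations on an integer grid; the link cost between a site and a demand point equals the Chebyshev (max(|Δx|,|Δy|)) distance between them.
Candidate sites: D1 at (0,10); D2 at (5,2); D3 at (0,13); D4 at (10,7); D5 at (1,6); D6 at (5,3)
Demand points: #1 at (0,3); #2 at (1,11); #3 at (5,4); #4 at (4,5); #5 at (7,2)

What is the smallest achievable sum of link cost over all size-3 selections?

Open {D1, D5, D6}.
  #1→D5 3, #2→D1 1, #3→D6 1, #4→D6 2, #5→D6 2  ⇒ total 9.
Compare {D3, D5, D6}: total 10.
Compare {D1, D2, D5}: total 11.
No size-3 selection does better; minimum is 9.

9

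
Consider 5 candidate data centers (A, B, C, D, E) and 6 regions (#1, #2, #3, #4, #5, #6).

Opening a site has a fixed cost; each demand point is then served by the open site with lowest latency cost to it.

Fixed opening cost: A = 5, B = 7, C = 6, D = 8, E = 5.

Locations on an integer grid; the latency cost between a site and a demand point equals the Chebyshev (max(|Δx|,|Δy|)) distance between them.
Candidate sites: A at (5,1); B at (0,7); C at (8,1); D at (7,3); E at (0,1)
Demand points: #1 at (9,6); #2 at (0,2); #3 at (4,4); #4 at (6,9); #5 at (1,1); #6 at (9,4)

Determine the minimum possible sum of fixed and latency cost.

Open {D, E}: assign each demand point to its cheapest open site.
  #1→D 3, #2→E 1, #3→D 3, #4→D 6, #5→E 1, #6→D 2
  latency cost 16, fixed 13 → total 29.
Compare {A, E}: latency cost 22 + fixed 10 = 32.
Compare {C, E}: latency cost 22 + fixed 11 = 33.
Compare {A}: latency cost 29 + fixed 5 = 34.
All other subsets cost ≥ 32. Minimum total cost: 29.

29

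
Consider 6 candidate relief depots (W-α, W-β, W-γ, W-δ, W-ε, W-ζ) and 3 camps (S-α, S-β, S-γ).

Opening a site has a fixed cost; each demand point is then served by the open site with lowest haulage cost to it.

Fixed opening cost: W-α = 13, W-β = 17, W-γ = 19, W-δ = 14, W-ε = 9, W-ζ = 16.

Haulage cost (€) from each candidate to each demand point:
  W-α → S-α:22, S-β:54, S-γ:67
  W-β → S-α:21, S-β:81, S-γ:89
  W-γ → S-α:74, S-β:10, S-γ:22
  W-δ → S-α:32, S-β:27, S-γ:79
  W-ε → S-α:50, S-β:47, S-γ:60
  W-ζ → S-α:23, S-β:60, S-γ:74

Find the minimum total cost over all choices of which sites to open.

Open {W-α, W-γ}: assign each demand point to its cheapest open site.
  S-α→W-α 22, S-β→W-γ 10, S-γ→W-γ 22
  haulage cost 54, fixed 32 → total 86.
Compare {W-β, W-γ}: haulage cost 53 + fixed 36 = 89.
Compare {W-γ, W-ζ}: haulage cost 55 + fixed 35 = 90.
Compare {W-α, W-γ, W-ε}: haulage cost 54 + fixed 41 = 95.
All other subsets cost ≥ 89. Minimum total cost: 86.

86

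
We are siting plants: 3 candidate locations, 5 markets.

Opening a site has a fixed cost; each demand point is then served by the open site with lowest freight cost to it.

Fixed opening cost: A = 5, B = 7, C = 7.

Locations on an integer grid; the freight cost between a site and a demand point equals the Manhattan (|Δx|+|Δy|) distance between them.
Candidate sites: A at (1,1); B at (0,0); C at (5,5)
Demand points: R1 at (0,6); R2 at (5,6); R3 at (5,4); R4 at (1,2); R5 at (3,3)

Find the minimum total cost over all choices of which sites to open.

Open {A, C}: assign each demand point to its cheapest open site.
  R1→A 6, R2→C 1, R3→C 1, R4→A 1, R5→A 4
  freight cost 13, fixed 12 → total 25.
Compare {C}: freight cost 19 + fixed 7 = 26.
Compare {B, C}: freight cost 15 + fixed 14 = 29.
Compare {A}: freight cost 27 + fixed 5 = 32.
All other subsets cost ≥ 26. Minimum total cost: 25.

25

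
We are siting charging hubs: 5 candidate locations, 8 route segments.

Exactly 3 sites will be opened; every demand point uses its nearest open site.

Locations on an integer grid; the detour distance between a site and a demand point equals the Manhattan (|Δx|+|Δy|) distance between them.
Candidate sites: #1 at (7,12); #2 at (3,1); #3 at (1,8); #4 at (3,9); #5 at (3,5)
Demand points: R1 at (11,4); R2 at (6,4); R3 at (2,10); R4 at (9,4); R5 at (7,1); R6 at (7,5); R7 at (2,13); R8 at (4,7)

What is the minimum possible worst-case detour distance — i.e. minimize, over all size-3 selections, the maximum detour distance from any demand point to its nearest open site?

9

Open {#1, #2, #5}.
  Farthest demand point is R1 at detour distance 9 (to #5); all others are ≤ 9.
With {#1, #3, #5} the worst case is 9.
With {#1, #4, #5} the worst case is 9.
No size-3 selection achieves below 9.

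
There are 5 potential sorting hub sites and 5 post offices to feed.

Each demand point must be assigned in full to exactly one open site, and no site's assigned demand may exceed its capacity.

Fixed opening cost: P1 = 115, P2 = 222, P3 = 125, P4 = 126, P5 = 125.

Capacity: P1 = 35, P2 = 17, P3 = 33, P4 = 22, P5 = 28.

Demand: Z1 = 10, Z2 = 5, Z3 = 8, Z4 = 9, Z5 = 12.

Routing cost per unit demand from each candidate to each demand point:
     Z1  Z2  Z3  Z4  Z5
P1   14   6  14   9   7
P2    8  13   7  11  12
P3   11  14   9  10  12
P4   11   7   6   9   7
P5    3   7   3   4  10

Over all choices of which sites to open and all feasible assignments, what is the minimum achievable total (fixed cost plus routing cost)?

444

Open {P1, P5}; cheapest assignment that respects the capacities:
  P1 (cap 35, load 17): Z2, Z5 — cost 5×6 + 12×7 = 114
  P5 (cap 28, load 27): Z1, Z3, Z4 — cost 10×3 + 8×3 + 9×4 = 90
  Shipping 204, fixed 240 → total 444.
  Any other capacity-feasible assignment to {P1, P5} ships for at least 204.
Compare {P4, P5}: its best feasible assignment gives total 460.
Compare {P3, P5}: its best feasible assignment gives total 554.
Every other set of open sites that can feasibly serve all demand totals ≥ 460 even under its best assignment. Minimum: 444.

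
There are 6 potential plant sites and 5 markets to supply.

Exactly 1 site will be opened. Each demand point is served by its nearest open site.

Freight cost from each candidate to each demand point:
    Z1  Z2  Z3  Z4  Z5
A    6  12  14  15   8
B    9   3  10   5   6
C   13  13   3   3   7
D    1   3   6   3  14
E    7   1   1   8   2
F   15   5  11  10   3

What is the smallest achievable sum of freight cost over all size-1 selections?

Open {E}.
  Z1→E 7, Z2→E 1, Z3→E 1, Z4→E 8, Z5→E 2  ⇒ total 19.
Compare {D}: total 27.
Compare {B}: total 33.
No size-1 selection does better; minimum is 19.

19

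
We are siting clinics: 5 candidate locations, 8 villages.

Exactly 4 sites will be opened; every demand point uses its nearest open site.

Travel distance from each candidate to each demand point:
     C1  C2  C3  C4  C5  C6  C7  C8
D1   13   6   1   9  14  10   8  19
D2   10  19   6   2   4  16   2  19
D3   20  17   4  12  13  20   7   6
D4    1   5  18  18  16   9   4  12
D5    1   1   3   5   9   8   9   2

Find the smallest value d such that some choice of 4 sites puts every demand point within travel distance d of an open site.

8

Open {D1, D2, D3, D5}.
  Farthest demand point is C6 at travel distance 8 (to D5); all others are ≤ 8.
With {D1, D2, D4, D5} the worst case is 8.
With {D2, D3, D4, D5} the worst case is 8.
No size-4 selection achieves below 8.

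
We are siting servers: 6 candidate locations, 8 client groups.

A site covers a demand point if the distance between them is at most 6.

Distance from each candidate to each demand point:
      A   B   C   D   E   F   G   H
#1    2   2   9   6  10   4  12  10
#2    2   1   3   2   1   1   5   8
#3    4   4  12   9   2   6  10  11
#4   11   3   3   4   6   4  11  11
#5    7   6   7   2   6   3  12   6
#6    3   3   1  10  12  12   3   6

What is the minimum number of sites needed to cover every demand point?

2

Coverage sets (demand points within 6 of each site):
  #1: {A, B, D, F}
  #2: {A, B, C, D, E, F, G}
  #3: {A, B, E, F}
  #4: {B, C, D, E, F}
  #5: {B, D, E, F, H}
  #6: {A, B, C, G, H}
No single site covers all 8 demand points.
But {#2, #5} covers everything, so the minimum is 2.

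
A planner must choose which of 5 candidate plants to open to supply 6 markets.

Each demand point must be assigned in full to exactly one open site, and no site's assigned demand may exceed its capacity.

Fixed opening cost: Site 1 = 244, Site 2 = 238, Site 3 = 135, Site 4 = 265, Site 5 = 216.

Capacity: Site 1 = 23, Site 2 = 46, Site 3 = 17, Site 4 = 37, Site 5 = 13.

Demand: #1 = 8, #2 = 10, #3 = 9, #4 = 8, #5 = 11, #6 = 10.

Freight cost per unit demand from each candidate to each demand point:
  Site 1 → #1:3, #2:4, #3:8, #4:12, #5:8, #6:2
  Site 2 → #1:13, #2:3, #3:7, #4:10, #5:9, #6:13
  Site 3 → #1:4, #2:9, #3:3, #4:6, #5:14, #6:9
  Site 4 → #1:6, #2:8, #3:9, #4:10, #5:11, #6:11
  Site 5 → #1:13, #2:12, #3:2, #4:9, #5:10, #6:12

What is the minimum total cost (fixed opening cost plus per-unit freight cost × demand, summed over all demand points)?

Open {Site 2, Site 3}; cheapest assignment that respects the capacities:
  Site 2 (cap 46, load 39): #2, #4, #5, #6 — cost 10×3 + 8×10 + 11×9 + 10×13 = 339
  Site 3 (cap 17, load 17): #1, #3 — cost 8×4 + 9×3 = 59
  Shipping 398, fixed 373 → total 771.
  Any other capacity-feasible assignment to {Site 2, Site 3} ships for at least 398.
Compare {Site 1, Site 2}: its best feasible assignment gives total 798.
Compare {Site 1, Site 2, Site 3}: its best feasible assignment gives total 865.
Every other set of open sites that can feasibly serve all demand totals ≥ 798 even under its best assignment. Minimum: 771.

771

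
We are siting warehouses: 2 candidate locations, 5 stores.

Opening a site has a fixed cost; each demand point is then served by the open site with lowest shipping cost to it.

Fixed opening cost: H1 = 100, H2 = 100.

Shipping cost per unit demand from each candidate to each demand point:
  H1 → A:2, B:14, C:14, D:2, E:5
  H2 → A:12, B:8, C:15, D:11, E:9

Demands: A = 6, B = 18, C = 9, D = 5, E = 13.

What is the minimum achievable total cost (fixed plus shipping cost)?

557

Open {H1, H2}: assign each demand point to its cheapest open site.
  A→H1 6×2=12, B→H2 18×8=144, C→H1 9×14=126, D→H1 5×2=10, E→H1 13×5=65
  shipping cost 357, fixed 200 → total 557.
Compare {H1}: shipping cost 465 + fixed 100 = 565.
Compare {H2}: shipping cost 523 + fixed 100 = 623.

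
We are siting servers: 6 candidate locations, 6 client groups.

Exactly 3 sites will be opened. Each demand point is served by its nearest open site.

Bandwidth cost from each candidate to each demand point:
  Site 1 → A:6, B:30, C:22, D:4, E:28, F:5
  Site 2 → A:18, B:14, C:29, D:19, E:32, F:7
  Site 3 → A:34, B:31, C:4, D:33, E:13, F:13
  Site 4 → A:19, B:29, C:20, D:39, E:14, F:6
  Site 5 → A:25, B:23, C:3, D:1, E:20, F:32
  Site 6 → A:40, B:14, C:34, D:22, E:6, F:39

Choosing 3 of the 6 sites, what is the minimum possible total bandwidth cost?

Open {Site 1, Site 5, Site 6}.
  A→Site 1 6, B→Site 6 14, C→Site 5 3, D→Site 5 1, E→Site 6 6, F→Site 1 5  ⇒ total 35.
Compare {Site 1, Site 3, Site 6}: total 39.
Compare {Site 1, Site 2, Site 3}: total 46.
No size-3 selection does better; minimum is 35.

35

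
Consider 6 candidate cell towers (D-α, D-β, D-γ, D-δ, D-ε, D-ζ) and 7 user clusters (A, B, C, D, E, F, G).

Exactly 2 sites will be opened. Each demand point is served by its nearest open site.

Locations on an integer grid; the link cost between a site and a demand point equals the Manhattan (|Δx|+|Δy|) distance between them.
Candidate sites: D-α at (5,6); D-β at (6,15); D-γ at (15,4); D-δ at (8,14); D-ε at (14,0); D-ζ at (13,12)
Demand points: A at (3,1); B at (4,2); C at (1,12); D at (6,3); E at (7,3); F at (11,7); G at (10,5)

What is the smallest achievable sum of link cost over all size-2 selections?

42

Open {D-α, D-β}.
  A→D-α 7, B→D-α 5, C→D-β 8, D→D-α 4, E→D-α 5, F→D-α 7, G→D-α 6  ⇒ total 42.
Compare {D-α, D-δ}: total 43.
Compare {D-α, D-γ}: total 44.
No size-2 selection does better; minimum is 42.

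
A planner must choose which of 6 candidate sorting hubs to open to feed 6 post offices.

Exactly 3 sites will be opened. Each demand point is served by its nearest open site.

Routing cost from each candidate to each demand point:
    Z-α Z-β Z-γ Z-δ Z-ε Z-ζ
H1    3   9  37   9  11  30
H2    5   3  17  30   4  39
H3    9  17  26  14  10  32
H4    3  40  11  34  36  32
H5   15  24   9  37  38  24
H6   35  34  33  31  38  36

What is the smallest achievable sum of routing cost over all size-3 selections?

52

Open {H1, H2, H5}.
  Z-α→H1 3, Z-β→H2 3, Z-γ→H5 9, Z-δ→H1 9, Z-ε→H2 4, Z-ζ→H5 24  ⇒ total 52.
Compare {H2, H3, H5}: total 59.
Compare {H1, H2, H4}: total 60.
No size-3 selection does better; minimum is 52.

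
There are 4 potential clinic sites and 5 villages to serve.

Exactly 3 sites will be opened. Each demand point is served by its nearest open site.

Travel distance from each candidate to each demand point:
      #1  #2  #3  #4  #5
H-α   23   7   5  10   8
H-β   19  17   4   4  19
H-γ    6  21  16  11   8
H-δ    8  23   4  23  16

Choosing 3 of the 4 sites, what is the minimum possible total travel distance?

29

Open {H-α, H-β, H-γ}.
  #1→H-γ 6, #2→H-α 7, #3→H-β 4, #4→H-β 4, #5→H-α 8  ⇒ total 29.
Compare {H-α, H-β, H-δ}: total 31.
Compare {H-α, H-γ, H-δ}: total 35.
No size-3 selection does better; minimum is 29.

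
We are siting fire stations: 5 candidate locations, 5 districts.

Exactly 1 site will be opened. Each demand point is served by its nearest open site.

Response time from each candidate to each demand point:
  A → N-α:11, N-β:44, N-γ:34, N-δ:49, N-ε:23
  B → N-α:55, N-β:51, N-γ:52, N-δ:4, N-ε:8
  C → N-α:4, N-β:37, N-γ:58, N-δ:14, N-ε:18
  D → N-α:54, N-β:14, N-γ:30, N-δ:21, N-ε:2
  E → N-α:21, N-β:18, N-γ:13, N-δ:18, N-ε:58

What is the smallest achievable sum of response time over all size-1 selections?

Open {D}.
  N-α→D 54, N-β→D 14, N-γ→D 30, N-δ→D 21, N-ε→D 2  ⇒ total 121.
Compare {E}: total 128.
Compare {C}: total 131.
No size-1 selection does better; minimum is 121.

121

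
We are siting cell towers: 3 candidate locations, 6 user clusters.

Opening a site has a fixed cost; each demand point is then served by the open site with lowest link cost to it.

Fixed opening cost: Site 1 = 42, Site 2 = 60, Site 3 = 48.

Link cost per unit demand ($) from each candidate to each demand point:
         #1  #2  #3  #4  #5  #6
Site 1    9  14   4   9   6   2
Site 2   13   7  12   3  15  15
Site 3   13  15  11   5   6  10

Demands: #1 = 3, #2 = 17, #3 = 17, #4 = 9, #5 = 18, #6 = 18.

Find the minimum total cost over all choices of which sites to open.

Open {Site 1, Site 2}: assign each demand point to its cheapest open site.
  #1→Site 1 3×9=27, #2→Site 2 17×7=119, #3→Site 1 17×4=68, #4→Site 2 9×3=27, #5→Site 1 18×6=108, #6→Site 1 18×2=36
  link cost 385, fixed 102 → total 487.
Compare {Site 1, Site 2, Site 3}: link cost 385 + fixed 150 = 535.
Compare {Site 1}: link cost 558 + fixed 42 = 600.
Compare {Site 1, Site 3}: link cost 522 + fixed 90 = 612.
All other subsets cost ≥ 535. Minimum total cost: 487.

487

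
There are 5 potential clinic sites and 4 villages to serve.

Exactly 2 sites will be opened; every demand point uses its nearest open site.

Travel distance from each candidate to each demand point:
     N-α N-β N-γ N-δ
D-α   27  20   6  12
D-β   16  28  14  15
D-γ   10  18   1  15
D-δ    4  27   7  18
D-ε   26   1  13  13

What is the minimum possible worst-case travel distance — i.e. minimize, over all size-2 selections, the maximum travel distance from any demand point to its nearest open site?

13

Open {D-γ, D-ε}.
  Farthest demand point is N-δ at travel distance 13 (to D-ε); all others are ≤ 13.
With {D-δ, D-ε} the worst case is 13.
With {D-β, D-ε} the worst case is 16.
No size-2 selection achieves below 13.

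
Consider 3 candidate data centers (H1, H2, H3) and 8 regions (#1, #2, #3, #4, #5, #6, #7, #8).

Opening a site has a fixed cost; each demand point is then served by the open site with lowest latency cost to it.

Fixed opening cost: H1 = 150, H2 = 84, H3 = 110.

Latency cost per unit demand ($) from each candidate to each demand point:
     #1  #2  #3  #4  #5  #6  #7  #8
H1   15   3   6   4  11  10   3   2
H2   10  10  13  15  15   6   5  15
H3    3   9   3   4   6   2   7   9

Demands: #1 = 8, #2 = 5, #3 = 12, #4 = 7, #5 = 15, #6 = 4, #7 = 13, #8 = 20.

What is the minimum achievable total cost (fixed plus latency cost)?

Open {H1, H3}: assign each demand point to its cheapest open site.
  #1→H3 8×3=24, #2→H1 5×3=15, #3→H3 12×3=36, #4→H1 7×4=28, #5→H3 15×6=90, #6→H3 4×2=8, #7→H1 13×3=39, #8→H1 20×2=40
  latency cost 280, fixed 260 → total 540.
Compare {H3}: latency cost 502 + fixed 110 = 612.
Compare {H1, H2, H3}: latency cost 280 + fixed 344 = 624.
Compare {H1}: latency cost 519 + fixed 150 = 669.
All other subsets cost ≥ 612. Minimum total cost: 540.

540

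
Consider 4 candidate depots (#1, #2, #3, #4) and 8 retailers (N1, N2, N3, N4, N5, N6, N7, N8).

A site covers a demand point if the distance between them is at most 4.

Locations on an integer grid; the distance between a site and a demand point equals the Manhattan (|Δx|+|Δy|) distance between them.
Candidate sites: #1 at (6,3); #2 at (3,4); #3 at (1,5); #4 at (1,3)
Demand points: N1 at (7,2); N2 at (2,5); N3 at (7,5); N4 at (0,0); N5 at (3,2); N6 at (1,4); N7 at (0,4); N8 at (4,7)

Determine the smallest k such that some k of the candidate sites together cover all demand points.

Coverage sets (demand points within 4 of each site):
  #1: {N1, N3, N5}
  #2: {N2, N5, N6, N7, N8}
  #3: {N2, N6, N7}
  #4: {N2, N4, N5, N6, N7}
No 2 sites suffice: every size-2 union leaves at least one demand point uncovered.
But {#1, #2, #4} covers everything, so the minimum is 3.

3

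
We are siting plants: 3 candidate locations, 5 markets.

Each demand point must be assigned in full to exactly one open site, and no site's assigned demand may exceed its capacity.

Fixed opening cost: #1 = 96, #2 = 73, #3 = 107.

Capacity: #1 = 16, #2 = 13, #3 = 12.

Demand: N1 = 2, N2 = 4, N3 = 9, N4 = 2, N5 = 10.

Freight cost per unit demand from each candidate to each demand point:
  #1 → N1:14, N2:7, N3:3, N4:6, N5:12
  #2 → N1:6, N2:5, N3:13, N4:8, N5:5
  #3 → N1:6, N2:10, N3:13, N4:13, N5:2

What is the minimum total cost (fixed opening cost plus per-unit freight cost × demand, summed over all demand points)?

Open {#1, #2}; cheapest assignment that respects the capacities:
  #1 (cap 16, load 15): N2, N3, N4 — cost 4×7 + 9×3 + 2×6 = 67
  #2 (cap 13, load 12): N1, N5 — cost 2×6 + 10×5 = 62
  Shipping 129, fixed 169 → total 298.
  Any other capacity-feasible assignment to {#1, #2} ships for at least 129.
Compare {#1, #3}: its best feasible assignment gives total 302.
Compare {#1, #2, #3}: its best feasible assignment gives total 367.
Every other set of open sites that can feasibly serve all demand totals ≥ 302 even under its best assignment. Minimum: 298.

298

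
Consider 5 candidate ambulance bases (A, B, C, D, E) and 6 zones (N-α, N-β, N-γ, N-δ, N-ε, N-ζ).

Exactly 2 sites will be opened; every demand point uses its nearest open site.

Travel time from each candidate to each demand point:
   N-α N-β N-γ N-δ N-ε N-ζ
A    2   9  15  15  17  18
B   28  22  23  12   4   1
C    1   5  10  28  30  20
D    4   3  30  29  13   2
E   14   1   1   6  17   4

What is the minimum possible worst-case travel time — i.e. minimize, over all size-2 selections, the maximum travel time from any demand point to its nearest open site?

Open {B, C}.
  Farthest demand point is N-δ at travel time 12 (to B); all others are ≤ 12.
With {D, E} the worst case is 13.
With {B, E} the worst case is 14.
No size-2 selection achieves below 12.

12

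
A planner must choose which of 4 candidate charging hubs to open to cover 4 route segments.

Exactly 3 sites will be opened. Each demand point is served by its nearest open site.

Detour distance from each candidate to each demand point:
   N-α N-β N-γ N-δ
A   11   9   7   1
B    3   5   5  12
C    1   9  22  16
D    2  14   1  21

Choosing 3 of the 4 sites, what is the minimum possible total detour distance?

Open {A, B, D}.
  N-α→D 2, N-β→B 5, N-γ→D 1, N-δ→A 1  ⇒ total 9.
Compare {A, B, C}: total 12.
Compare {A, C, D}: total 12.
No size-3 selection does better; minimum is 9.

9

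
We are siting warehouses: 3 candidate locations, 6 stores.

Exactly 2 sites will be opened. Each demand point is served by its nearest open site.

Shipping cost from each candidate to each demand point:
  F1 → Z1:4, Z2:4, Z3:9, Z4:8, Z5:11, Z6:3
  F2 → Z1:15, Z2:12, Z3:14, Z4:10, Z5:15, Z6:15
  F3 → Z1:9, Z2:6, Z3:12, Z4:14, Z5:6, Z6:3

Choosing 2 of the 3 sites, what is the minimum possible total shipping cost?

Open {F1, F3}.
  Z1→F1 4, Z2→F1 4, Z3→F1 9, Z4→F1 8, Z5→F3 6, Z6→F1 3  ⇒ total 34.
Compare {F1, F2}: total 39.
Compare {F2, F3}: total 46.

34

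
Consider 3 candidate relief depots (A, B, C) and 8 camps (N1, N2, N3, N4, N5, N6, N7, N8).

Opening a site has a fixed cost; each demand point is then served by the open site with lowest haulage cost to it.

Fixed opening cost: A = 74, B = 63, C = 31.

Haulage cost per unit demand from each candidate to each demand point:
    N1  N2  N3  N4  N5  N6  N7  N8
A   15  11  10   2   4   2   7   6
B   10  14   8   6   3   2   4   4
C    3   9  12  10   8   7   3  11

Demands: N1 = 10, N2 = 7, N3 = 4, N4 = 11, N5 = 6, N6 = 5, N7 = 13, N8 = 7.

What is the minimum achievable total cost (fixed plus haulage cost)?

Open {A, C}: assign each demand point to its cheapest open site.
  N1→C 10×3=30, N2→C 7×9=63, N3→A 4×10=40, N4→A 11×2=22, N5→A 6×4=24, N6→A 5×2=10, N7→C 13×3=39, N8→A 7×6=42
  haulage cost 270, fixed 105 → total 375.
Compare {B, C}: haulage cost 286 + fixed 94 = 380.
Compare {A, B, C}: haulage cost 242 + fixed 168 = 410.
Compare {B}: haulage cost 404 + fixed 63 = 467.
All other subsets cost ≥ 380. Minimum total cost: 375.

375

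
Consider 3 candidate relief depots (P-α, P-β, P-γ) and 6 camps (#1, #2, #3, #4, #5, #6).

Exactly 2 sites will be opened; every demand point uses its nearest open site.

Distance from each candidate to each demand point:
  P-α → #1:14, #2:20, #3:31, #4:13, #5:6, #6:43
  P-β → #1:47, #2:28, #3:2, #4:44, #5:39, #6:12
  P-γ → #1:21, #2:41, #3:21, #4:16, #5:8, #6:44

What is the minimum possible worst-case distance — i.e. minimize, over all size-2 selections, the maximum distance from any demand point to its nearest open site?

20

Open {P-α, P-β}.
  Farthest demand point is #2 at distance 20 (to P-α); all others are ≤ 20.
With {P-β, P-γ} the worst case is 28.
With {P-α, P-γ} the worst case is 43.
No size-2 selection achieves below 20.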